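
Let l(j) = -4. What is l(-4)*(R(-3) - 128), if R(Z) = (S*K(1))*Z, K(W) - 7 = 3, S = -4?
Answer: 32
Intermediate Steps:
K(W) = 10 (K(W) = 7 + 3 = 10)
R(Z) = -40*Z (R(Z) = (-4*10)*Z = -40*Z)
l(-4)*(R(-3) - 128) = -4*(-40*(-3) - 128) = -4*(120 - 128) = -4*(-8) = 32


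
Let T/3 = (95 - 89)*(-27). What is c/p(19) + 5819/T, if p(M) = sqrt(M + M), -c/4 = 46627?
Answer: -5819/486 - 93254*sqrt(38)/19 ≈ -30268.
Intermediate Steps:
c = -186508 (c = -4*46627 = -186508)
T = -486 (T = 3*((95 - 89)*(-27)) = 3*(6*(-27)) = 3*(-162) = -486)
p(M) = sqrt(2)*sqrt(M) (p(M) = sqrt(2*M) = sqrt(2)*sqrt(M))
c/p(19) + 5819/T = -186508*sqrt(38)/38 + 5819/(-486) = -186508*sqrt(38)/38 + 5819*(-1/486) = -93254*sqrt(38)/19 - 5819/486 = -5819/486 - 93254*sqrt(38)/19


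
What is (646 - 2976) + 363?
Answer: -1967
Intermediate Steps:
(646 - 2976) + 363 = -2330 + 363 = -1967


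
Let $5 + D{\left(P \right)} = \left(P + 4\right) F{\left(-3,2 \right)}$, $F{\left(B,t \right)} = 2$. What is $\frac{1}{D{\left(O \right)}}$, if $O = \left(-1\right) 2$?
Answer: $-1$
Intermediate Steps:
$O = -2$
$D{\left(P \right)} = 3 + 2 P$ ($D{\left(P \right)} = -5 + \left(P + 4\right) 2 = -5 + \left(4 + P\right) 2 = -5 + \left(8 + 2 P\right) = 3 + 2 P$)
$\frac{1}{D{\left(O \right)}} = \frac{1}{3 + 2 \left(-2\right)} = \frac{1}{3 - 4} = \frac{1}{-1} = -1$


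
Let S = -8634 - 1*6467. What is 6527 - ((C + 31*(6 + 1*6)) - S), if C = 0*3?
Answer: -8946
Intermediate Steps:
S = -15101 (S = -8634 - 6467 = -15101)
C = 0
6527 - ((C + 31*(6 + 1*6)) - S) = 6527 - ((0 + 31*(6 + 1*6)) - 1*(-15101)) = 6527 - ((0 + 31*(6 + 6)) + 15101) = 6527 - ((0 + 31*12) + 15101) = 6527 - ((0 + 372) + 15101) = 6527 - (372 + 15101) = 6527 - 1*15473 = 6527 - 15473 = -8946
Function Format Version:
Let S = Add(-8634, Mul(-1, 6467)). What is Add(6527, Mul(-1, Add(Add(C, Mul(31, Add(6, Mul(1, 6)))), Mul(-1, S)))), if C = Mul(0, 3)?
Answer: -8946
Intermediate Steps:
S = -15101 (S = Add(-8634, -6467) = -15101)
C = 0
Add(6527, Mul(-1, Add(Add(C, Mul(31, Add(6, Mul(1, 6)))), Mul(-1, S)))) = Add(6527, Mul(-1, Add(Add(0, Mul(31, Add(6, Mul(1, 6)))), Mul(-1, -15101)))) = Add(6527, Mul(-1, Add(Add(0, Mul(31, Add(6, 6))), 15101))) = Add(6527, Mul(-1, Add(Add(0, Mul(31, 12)), 15101))) = Add(6527, Mul(-1, Add(Add(0, 372), 15101))) = Add(6527, Mul(-1, Add(372, 15101))) = Add(6527, Mul(-1, 15473)) = Add(6527, -15473) = -8946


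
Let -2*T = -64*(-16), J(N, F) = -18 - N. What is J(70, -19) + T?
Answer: -600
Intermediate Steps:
T = -512 (T = -(-32)*(-16) = -1/2*1024 = -512)
J(70, -19) + T = (-18 - 1*70) - 512 = (-18 - 70) - 512 = -88 - 512 = -600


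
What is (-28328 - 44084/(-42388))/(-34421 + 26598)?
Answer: 300180795/82900331 ≈ 3.6210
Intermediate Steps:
(-28328 - 44084/(-42388))/(-34421 + 26598) = (-28328 - 44084*(-1/42388))/(-7823) = (-28328 + 11021/10597)*(-1/7823) = -300180795/10597*(-1/7823) = 300180795/82900331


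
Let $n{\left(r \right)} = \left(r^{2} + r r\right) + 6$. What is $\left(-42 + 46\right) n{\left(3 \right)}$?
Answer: $96$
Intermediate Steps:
$n{\left(r \right)} = 6 + 2 r^{2}$ ($n{\left(r \right)} = \left(r^{2} + r^{2}\right) + 6 = 2 r^{2} + 6 = 6 + 2 r^{2}$)
$\left(-42 + 46\right) n{\left(3 \right)} = \left(-42 + 46\right) \left(6 + 2 \cdot 3^{2}\right) = 4 \left(6 + 2 \cdot 9\right) = 4 \left(6 + 18\right) = 4 \cdot 24 = 96$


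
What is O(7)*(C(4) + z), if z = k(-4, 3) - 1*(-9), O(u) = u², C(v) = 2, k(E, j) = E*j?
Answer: -49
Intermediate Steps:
z = -3 (z = -4*3 - 1*(-9) = -12 + 9 = -3)
O(7)*(C(4) + z) = 7²*(2 - 3) = 49*(-1) = -49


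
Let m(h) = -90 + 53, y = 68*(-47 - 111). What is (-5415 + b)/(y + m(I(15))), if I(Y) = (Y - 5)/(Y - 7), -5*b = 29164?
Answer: 56239/53905 ≈ 1.0433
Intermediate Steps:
b = -29164/5 (b = -⅕*29164 = -29164/5 ≈ -5832.8)
I(Y) = (-5 + Y)/(-7 + Y)
y = -10744 (y = 68*(-158) = -10744)
m(h) = -37
(-5415 + b)/(y + m(I(15))) = (-5415 - 29164/5)/(-10744 - 37) = -56239/5/(-10781) = -56239/5*(-1/10781) = 56239/53905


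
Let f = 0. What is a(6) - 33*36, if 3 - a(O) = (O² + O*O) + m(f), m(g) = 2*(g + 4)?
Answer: -1265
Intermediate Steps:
m(g) = 8 + 2*g (m(g) = 2*(4 + g) = 8 + 2*g)
a(O) = -5 - 2*O² (a(O) = 3 - ((O² + O*O) + (8 + 2*0)) = 3 - ((O² + O²) + (8 + 0)) = 3 - (2*O² + 8) = 3 - (8 + 2*O²) = 3 + (-8 - 2*O²) = -5 - 2*O²)
a(6) - 33*36 = (-5 - 2*6²) - 33*36 = (-5 - 2*36) - 1188 = (-5 - 72) - 1188 = -77 - 1188 = -1265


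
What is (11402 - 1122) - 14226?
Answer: -3946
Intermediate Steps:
(11402 - 1122) - 14226 = 10280 - 14226 = -3946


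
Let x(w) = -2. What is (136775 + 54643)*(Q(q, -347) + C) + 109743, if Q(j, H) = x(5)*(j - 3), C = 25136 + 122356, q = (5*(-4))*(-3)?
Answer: 28210911747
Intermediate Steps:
q = 60 (q = -20*(-3) = 60)
C = 147492
Q(j, H) = 6 - 2*j (Q(j, H) = -2*(j - 3) = -2*(-3 + j) = 6 - 2*j)
(136775 + 54643)*(Q(q, -347) + C) + 109743 = (136775 + 54643)*((6 - 2*60) + 147492) + 109743 = 191418*((6 - 120) + 147492) + 109743 = 191418*(-114 + 147492) + 109743 = 191418*147378 + 109743 = 28210802004 + 109743 = 28210911747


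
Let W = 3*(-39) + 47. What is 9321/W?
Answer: -9321/70 ≈ -133.16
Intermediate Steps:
W = -70 (W = -117 + 47 = -70)
9321/W = 9321/(-70) = 9321*(-1/70) = -9321/70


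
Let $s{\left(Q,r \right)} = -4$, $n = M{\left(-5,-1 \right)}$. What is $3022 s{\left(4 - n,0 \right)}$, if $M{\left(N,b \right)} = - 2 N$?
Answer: $-12088$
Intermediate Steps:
$n = 10$ ($n = \left(-2\right) \left(-5\right) = 10$)
$3022 s{\left(4 - n,0 \right)} = 3022 \left(-4\right) = -12088$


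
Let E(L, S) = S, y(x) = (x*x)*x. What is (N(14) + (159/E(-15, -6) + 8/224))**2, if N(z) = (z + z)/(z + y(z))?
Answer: 21292938241/30426256 ≈ 699.82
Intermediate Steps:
y(x) = x**3 (y(x) = x**2*x = x**3)
N(z) = 2*z/(z + z**3) (N(z) = (z + z)/(z + z**3) = (2*z)/(z + z**3) = 2*z/(z + z**3))
(N(14) + (159/E(-15, -6) + 8/224))**2 = (2/(1 + 14**2) + (159/(-6) + 8/224))**2 = (2/(1 + 196) + (159*(-1/6) + 8*(1/224)))**2 = (2/197 + (-53/2 + 1/28))**2 = (2*(1/197) - 741/28)**2 = (2/197 - 741/28)**2 = (-145921/5516)**2 = 21292938241/30426256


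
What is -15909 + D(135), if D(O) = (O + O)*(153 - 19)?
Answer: 20271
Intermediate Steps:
D(O) = 268*O (D(O) = (2*O)*134 = 268*O)
-15909 + D(135) = -15909 + 268*135 = -15909 + 36180 = 20271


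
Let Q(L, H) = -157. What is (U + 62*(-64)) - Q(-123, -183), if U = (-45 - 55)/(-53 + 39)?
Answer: -26627/7 ≈ -3803.9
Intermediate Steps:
U = 50/7 (U = -100/(-14) = -100*(-1/14) = 50/7 ≈ 7.1429)
(U + 62*(-64)) - Q(-123, -183) = (50/7 + 62*(-64)) - 1*(-157) = (50/7 - 3968) + 157 = -27726/7 + 157 = -26627/7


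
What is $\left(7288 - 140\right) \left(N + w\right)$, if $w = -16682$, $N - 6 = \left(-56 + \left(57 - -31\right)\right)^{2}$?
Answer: $-111880496$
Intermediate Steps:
$N = 1030$ ($N = 6 + \left(-56 + \left(57 - -31\right)\right)^{2} = 6 + \left(-56 + \left(57 + 31\right)\right)^{2} = 6 + \left(-56 + 88\right)^{2} = 6 + 32^{2} = 6 + 1024 = 1030$)
$\left(7288 - 140\right) \left(N + w\right) = \left(7288 - 140\right) \left(1030 - 16682\right) = 7148 \left(-15652\right) = -111880496$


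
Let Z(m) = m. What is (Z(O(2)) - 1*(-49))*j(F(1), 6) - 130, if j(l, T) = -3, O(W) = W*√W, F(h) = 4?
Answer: -277 - 6*√2 ≈ -285.49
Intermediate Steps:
O(W) = W^(3/2)
(Z(O(2)) - 1*(-49))*j(F(1), 6) - 130 = (2^(3/2) - 1*(-49))*(-3) - 130 = (2*√2 + 49)*(-3) - 130 = (49 + 2*√2)*(-3) - 130 = (-147 - 6*√2) - 130 = -277 - 6*√2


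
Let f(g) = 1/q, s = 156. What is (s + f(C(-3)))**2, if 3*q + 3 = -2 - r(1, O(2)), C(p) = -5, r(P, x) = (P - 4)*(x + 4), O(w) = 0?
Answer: 1199025/49 ≈ 24470.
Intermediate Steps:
r(P, x) = (-4 + P)*(4 + x)
q = 7/3 (q = -1 + (-2 - (-16 - 4*0 + 4*1 + 1*0))/3 = -1 + (-2 - (-16 + 0 + 4 + 0))/3 = -1 + (-2 - 1*(-12))/3 = -1 + (-2 + 12)/3 = -1 + (1/3)*10 = -1 + 10/3 = 7/3 ≈ 2.3333)
f(g) = 3/7 (f(g) = 1/(7/3) = 3/7)
(s + f(C(-3)))**2 = (156 + 3/7)**2 = (1095/7)**2 = 1199025/49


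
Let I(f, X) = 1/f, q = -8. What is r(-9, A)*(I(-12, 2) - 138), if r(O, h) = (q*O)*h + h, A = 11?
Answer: -1330571/12 ≈ -1.1088e+5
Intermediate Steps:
r(O, h) = h - 8*O*h (r(O, h) = (-8*O)*h + h = -8*O*h + h = h - 8*O*h)
r(-9, A)*(I(-12, 2) - 138) = (11*(1 - 8*(-9)))*(1/(-12) - 138) = (11*(1 + 72))*(-1/12 - 138) = (11*73)*(-1657/12) = 803*(-1657/12) = -1330571/12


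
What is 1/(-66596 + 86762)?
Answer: 1/20166 ≈ 4.9588e-5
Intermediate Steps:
1/(-66596 + 86762) = 1/20166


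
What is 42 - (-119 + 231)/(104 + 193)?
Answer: 12362/297 ≈ 41.623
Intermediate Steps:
42 - (-119 + 231)/(104 + 193) = 42 - 112/297 = 12362/297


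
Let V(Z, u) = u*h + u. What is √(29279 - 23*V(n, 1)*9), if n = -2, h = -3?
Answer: √29693 ≈ 172.32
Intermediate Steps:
V(Z, u) = -2*u (V(Z, u) = u*(-3) + u = -3*u + u = -2*u)
√(29279 - 23*V(n, 1)*9) = √(29279 - (-46)*9) = √(29279 - 23*(-2)*9) = √(29279 + 46*9) = √(29279 + 414) = √29693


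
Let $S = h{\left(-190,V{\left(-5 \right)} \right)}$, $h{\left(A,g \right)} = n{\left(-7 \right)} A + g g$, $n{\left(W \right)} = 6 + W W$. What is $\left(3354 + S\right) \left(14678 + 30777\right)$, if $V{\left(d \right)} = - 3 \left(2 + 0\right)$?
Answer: $-320912300$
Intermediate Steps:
$V{\left(d \right)} = -6$ ($V{\left(d \right)} = \left(-3\right) 2 = -6$)
$n{\left(W \right)} = 6 + W^{2}$
$h{\left(A,g \right)} = g^{2} + 55 A$ ($h{\left(A,g \right)} = \left(6 + \left(-7\right)^{2}\right) A + g g = \left(6 + 49\right) A + g^{2} = 55 A + g^{2} = g^{2} + 55 A$)
$S = -10414$ ($S = \left(-6\right)^{2} + 55 \left(-190\right) = 36 - 10450 = -10414$)
$\left(3354 + S\right) \left(14678 + 30777\right) = \left(3354 - 10414\right) \left(14678 + 30777\right) = \left(-7060\right) 45455 = -320912300$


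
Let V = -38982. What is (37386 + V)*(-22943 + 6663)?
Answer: 25982880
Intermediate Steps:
(37386 + V)*(-22943 + 6663) = (37386 - 38982)*(-22943 + 6663) = -1596*(-16280) = 25982880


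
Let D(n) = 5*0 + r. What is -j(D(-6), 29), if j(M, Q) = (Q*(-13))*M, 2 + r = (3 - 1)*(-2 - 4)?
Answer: -5278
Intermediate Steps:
r = -14 (r = -2 + (3 - 1)*(-2 - 4) = -2 + 2*(-6) = -2 - 12 = -14)
D(n) = -14 (D(n) = 5*0 - 14 = 0 - 14 = -14)
j(M, Q) = -13*M*Q (j(M, Q) = (-13*Q)*M = -13*M*Q)
-j(D(-6), 29) = -(-13)*(-14)*29 = -1*5278 = -5278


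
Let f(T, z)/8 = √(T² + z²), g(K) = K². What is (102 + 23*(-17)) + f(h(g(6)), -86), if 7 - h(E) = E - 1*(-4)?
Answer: -289 + 8*√8485 ≈ 447.91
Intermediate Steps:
h(E) = 3 - E (h(E) = 7 - (E - 1*(-4)) = 7 - (E + 4) = 7 - (4 + E) = 7 + (-4 - E) = 3 - E)
f(T, z) = 8*√(T² + z²)
(102 + 23*(-17)) + f(h(g(6)), -86) = (102 + 23*(-17)) + 8*√((3 - 1*6²)² + (-86)²) = (102 - 391) + 8*√((3 - 1*36)² + 7396) = -289 + 8*√((3 - 36)² + 7396) = -289 + 8*√((-33)² + 7396) = -289 + 8*√(1089 + 7396) = -289 + 8*√8485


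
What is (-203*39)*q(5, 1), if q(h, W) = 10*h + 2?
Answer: -411684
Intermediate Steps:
q(h, W) = 2 + 10*h
(-203*39)*q(5, 1) = (-203*39)*(2 + 10*5) = -7917*(2 + 50) = -7917*52 = -411684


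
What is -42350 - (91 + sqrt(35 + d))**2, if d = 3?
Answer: -50669 - 182*sqrt(38) ≈ -51791.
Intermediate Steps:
-42350 - (91 + sqrt(35 + d))**2 = -42350 - (91 + sqrt(35 + 3))**2 = -42350 - (91 + sqrt(38))**2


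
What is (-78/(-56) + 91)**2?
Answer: 6692569/784 ≈ 8536.4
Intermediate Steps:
(-78/(-56) + 91)**2 = (-78*(-1/56) + 91)**2 = (39/28 + 91)**2 = (2587/28)**2 = 6692569/784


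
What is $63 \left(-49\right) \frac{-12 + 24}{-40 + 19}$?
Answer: $1764$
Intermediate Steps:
$63 \left(-49\right) \frac{-12 + 24}{-40 + 19} = - 3087 \frac{12}{-21} = - 3087 \cdot 12 \left(- \frac{1}{21}\right) = \left(-3087\right) \left(- \frac{4}{7}\right) = 1764$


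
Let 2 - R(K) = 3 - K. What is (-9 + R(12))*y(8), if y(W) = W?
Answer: 16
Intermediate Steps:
R(K) = -1 + K (R(K) = 2 - (3 - K) = 2 + (-3 + K) = -1 + K)
(-9 + R(12))*y(8) = (-9 + (-1 + 12))*8 = (-9 + 11)*8 = 2*8 = 16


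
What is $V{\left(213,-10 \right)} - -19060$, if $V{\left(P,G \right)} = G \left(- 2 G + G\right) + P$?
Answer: $19173$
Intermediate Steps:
$V{\left(P,G \right)} = P - G^{2}$ ($V{\left(P,G \right)} = G \left(- G\right) + P = - G^{2} + P = P - G^{2}$)
$V{\left(213,-10 \right)} - -19060 = \left(213 - \left(-10\right)^{2}\right) - -19060 = \left(213 - 100\right) + 19060 = 113 + 19060 = 19173$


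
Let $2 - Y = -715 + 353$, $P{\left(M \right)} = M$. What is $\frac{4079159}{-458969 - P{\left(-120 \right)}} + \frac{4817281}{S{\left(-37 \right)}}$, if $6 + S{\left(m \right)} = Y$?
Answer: $\frac{2208944230647}{164267942} \approx 13447.0$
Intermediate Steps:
$Y = 364$ ($Y = 2 - \left(-715 + 353\right) = 2 - -362 = 2 + 362 = 364$)
$S{\left(m \right)} = 358$ ($S{\left(m \right)} = -6 + 364 = 358$)
$\frac{4079159}{-458969 - P{\left(-120 \right)}} + \frac{4817281}{S{\left(-37 \right)}} = \frac{4079159}{-458969 - -120} + \frac{4817281}{358} = \frac{4079159}{-458969 + 120} + 4817281 \cdot \frac{1}{358} = \frac{4079159}{-458849} + \frac{4817281}{358} = 4079159 \left(- \frac{1}{458849}\right) + \frac{4817281}{358} = - \frac{4079159}{458849} + \frac{4817281}{358} = \frac{2208944230647}{164267942}$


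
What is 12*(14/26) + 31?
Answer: 487/13 ≈ 37.462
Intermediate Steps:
12*(14/26) + 31 = 12*(14*(1/26)) + 31 = 12*(7/13) + 31 = 84/13 + 31 = 487/13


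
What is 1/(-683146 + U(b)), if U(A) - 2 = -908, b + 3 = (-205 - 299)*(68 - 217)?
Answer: -1/684052 ≈ -1.4619e-6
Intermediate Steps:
b = 75093 (b = -3 + (-205 - 299)*(68 - 217) = -3 - 504*(-149) = -3 + 75096 = 75093)
U(A) = -906 (U(A) = 2 - 908 = -906)
1/(-683146 + U(b)) = 1/(-683146 - 906) = 1/(-684052) = -1/684052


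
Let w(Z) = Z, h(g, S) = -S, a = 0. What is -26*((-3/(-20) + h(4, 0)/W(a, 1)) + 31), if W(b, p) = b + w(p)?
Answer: -8099/10 ≈ -809.90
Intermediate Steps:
W(b, p) = b + p
-26*((-3/(-20) + h(4, 0)/W(a, 1)) + 31) = -26*((-3/(-20) + (-1*0)/(0 + 1)) + 31) = -26*((-3*(-1/20) + 0/1) + 31) = -26*((3/20 + 0*1) + 31) = -26*((3/20 + 0) + 31) = -26*(3/20 + 31) = -26*623/20 = -8099/10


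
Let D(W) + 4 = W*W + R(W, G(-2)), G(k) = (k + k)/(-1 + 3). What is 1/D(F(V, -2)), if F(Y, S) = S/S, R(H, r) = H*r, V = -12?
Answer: -⅕ ≈ -0.20000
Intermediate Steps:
G(k) = k (G(k) = (2*k)/2 = (2*k)*(½) = k)
F(Y, S) = 1
D(W) = -4 + W² - 2*W (D(W) = -4 + (W*W + W*(-2)) = -4 + (W² - 2*W) = -4 + W² - 2*W)
1/D(F(V, -2)) = 1/(-4 + 1² - 2*1) = 1/(-4 + 1 - 2) = 1/(-5) = -⅕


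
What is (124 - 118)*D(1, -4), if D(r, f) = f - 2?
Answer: -36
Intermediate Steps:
D(r, f) = -2 + f
(124 - 118)*D(1, -4) = (124 - 118)*(-2 - 4) = 6*(-6) = -36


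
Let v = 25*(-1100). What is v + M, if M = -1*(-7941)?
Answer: -19559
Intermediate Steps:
v = -27500
M = 7941
v + M = -27500 + 7941 = -19559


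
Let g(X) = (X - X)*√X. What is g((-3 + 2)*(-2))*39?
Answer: 0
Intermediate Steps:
g(X) = 0 (g(X) = 0*√X = 0)
g((-3 + 2)*(-2))*39 = 0*39 = 0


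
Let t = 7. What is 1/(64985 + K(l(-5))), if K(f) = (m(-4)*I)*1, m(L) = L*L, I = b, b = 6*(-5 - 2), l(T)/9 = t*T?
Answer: 1/64313 ≈ 1.5549e-5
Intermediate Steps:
l(T) = 63*T (l(T) = 9*(7*T) = 63*T)
b = -42 (b = 6*(-7) = -42)
I = -42
m(L) = L**2
K(f) = -672 (K(f) = ((-4)**2*(-42))*1 = (16*(-42))*1 = -672*1 = -672)
1/(64985 + K(l(-5))) = 1/(64985 - 672) = 1/64313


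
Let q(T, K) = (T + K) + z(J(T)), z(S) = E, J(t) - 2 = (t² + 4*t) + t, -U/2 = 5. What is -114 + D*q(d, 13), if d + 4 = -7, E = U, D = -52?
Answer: 302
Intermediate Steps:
U = -10 (U = -2*5 = -10)
J(t) = 2 + t² + 5*t (J(t) = 2 + ((t² + 4*t) + t) = 2 + (t² + 5*t) = 2 + t² + 5*t)
E = -10
z(S) = -10
d = -11 (d = -4 - 7 = -11)
q(T, K) = -10 + K + T (q(T, K) = (T + K) - 10 = (K + T) - 10 = -10 + K + T)
-114 + D*q(d, 13) = -114 - 52*(-10 + 13 - 11) = -114 - 52*(-8) = -114 + 416 = 302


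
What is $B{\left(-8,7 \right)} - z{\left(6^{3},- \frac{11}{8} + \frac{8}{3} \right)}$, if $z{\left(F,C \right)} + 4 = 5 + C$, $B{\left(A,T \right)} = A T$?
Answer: $- \frac{1399}{24} \approx -58.292$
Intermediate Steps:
$z{\left(F,C \right)} = 1 + C$ ($z{\left(F,C \right)} = -4 + \left(5 + C\right) = 1 + C$)
$B{\left(-8,7 \right)} - z{\left(6^{3},- \frac{11}{8} + \frac{8}{3} \right)} = \left(-8\right) 7 - \left(1 + \left(- \frac{11}{8} + \frac{8}{3}\right)\right) = -56 - \left(1 + \left(\left(-11\right) \frac{1}{8} + 8 \cdot \frac{1}{3}\right)\right) = -56 - \left(1 + \left(- \frac{11}{8} + \frac{8}{3}\right)\right) = -56 - \left(1 + \frac{31}{24}\right) = -56 - \frac{55}{24} = - \frac{1399}{24}$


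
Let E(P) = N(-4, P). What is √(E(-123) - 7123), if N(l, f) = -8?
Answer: I*√7131 ≈ 84.445*I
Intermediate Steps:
E(P) = -8
√(E(-123) - 7123) = √(-8 - 7123) = √(-7131) = I*√7131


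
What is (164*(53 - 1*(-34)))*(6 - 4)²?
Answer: 57072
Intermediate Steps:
(164*(53 - 1*(-34)))*(6 - 4)² = (164*(53 + 34))*2² = (164*87)*4 = 14268*4 = 57072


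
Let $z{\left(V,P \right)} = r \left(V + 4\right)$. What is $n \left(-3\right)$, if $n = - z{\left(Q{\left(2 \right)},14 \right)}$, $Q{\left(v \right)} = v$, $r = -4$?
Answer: $-72$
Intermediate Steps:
$z{\left(V,P \right)} = -16 - 4 V$ ($z{\left(V,P \right)} = - 4 \left(V + 4\right) = - 4 \left(4 + V\right) = -16 - 4 V$)
$n = 24$ ($n = - (-16 - 8) = \left(-1\right) \left(-24\right) = 24$)
$n \left(-3\right) = 24 \left(-3\right) = -72$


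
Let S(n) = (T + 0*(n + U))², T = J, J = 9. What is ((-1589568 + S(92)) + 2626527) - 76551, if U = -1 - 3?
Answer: 960489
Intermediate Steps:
T = 9
U = -4
S(n) = 81 (S(n) = (9 + 0*(n - 4))² = (9 + 0*(-4 + n))² = (9 + 0)² = 9² = 81)
((-1589568 + S(92)) + 2626527) - 76551 = ((-1589568 + 81) + 2626527) - 76551 = (-1589487 + 2626527) - 76551 = 1037040 - 76551 = 960489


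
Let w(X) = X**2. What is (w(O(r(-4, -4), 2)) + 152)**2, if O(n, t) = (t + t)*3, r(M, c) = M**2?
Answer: 87616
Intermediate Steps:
O(n, t) = 6*t (O(n, t) = (2*t)*3 = 6*t)
(w(O(r(-4, -4), 2)) + 152)**2 = ((6*2)**2 + 152)**2 = (12**2 + 152)**2 = (144 + 152)**2 = 296**2 = 87616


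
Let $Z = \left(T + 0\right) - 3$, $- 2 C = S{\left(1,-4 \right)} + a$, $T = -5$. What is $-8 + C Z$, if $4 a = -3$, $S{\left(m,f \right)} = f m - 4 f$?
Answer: $37$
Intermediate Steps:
$S{\left(m,f \right)} = - 4 f + f m$
$a = - \frac{3}{4}$ ($a = \frac{1}{4} \left(-3\right) = - \frac{3}{4} \approx -0.75$)
$C = - \frac{45}{8}$ ($C = - \frac{- 4 \left(-4 + 1\right) - \frac{3}{4}}{2} = - \frac{\left(-4\right) \left(-3\right) - \frac{3}{4}}{2} = - \frac{12 - \frac{3}{4}}{2} = \left(- \frac{1}{2}\right) \frac{45}{4} = - \frac{45}{8} \approx -5.625$)
$Z = -8$ ($Z = \left(-5 + 0\right) - 3 = -5 - 3 = -8$)
$-8 + C Z = -8 - -45 = -8 + 45 = 37$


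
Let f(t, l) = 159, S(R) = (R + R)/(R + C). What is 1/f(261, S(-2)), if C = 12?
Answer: 1/159 ≈ 0.0062893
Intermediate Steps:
S(R) = 2*R/(12 + R) (S(R) = (R + R)/(R + 12) = (2*R)/(12 + R) = 2*R/(12 + R))
1/f(261, S(-2)) = 1/159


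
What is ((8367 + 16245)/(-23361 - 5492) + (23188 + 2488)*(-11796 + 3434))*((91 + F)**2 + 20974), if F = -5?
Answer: -175746968898904760/28853 ≈ -6.0911e+12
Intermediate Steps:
((8367 + 16245)/(-23361 - 5492) + (23188 + 2488)*(-11796 + 3434))*((91 + F)**2 + 20974) = ((8367 + 16245)/(-23361 - 5492) + (23188 + 2488)*(-11796 + 3434))*((91 - 5)**2 + 20974) = (24612/(-28853) + 25676*(-8362))*(86**2 + 20974) = (24612*(-1/28853) - 214702712)*(7396 + 20974) = (-24612/28853 - 214702712)*28370 = -6194817373948/28853*28370 = -175746968898904760/28853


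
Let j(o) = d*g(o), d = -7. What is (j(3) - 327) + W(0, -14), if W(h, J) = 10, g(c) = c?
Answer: -338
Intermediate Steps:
j(o) = -7*o
(j(3) - 327) + W(0, -14) = (-7*3 - 327) + 10 = (-21 - 327) + 10 = -348 + 10 = -338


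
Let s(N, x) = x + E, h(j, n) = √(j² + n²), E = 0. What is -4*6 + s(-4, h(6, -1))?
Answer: -24 + √37 ≈ -17.917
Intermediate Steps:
s(N, x) = x (s(N, x) = x + 0 = x)
-4*6 + s(-4, h(6, -1)) = -4*6 + √(6² + (-1)²) = -1*24 + √(36 + 1) = -24 + √37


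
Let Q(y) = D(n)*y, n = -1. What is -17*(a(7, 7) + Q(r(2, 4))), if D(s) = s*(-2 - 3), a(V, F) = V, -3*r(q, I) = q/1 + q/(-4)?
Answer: -153/2 ≈ -76.500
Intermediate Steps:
r(q, I) = -q/4 (r(q, I) = -(q/1 + q/(-4))/3 = -(q*1 + q*(-¼))/3 = -(q - q/4)/3 = -q/4)
D(s) = -5*s (D(s) = s*(-5) = -5*s)
Q(y) = 5*y (Q(y) = (-5*(-1))*y = 5*y)
-17*(a(7, 7) + Q(r(2, 4))) = -17*(7 + 5*(-¼*2)) = -17*(7 + 5*(-½)) = -17*(7 - 5/2) = -17*9/2 = -153/2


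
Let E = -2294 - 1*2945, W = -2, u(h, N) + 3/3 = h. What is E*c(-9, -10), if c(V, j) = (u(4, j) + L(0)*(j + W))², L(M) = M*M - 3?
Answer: -7968519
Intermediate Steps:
u(h, N) = -1 + h
L(M) = -3 + M² (L(M) = M² - 3 = -3 + M²)
E = -5239 (E = -2294 - 2945 = -5239)
c(V, j) = (9 - 3*j)² (c(V, j) = ((-1 + 4) + (-3 + 0²)*(j - 2))² = (3 + (-3 + 0)*(-2 + j))² = (3 - 3*(-2 + j))² = (3 + (6 - 3*j))² = (9 - 3*j)²)
E*c(-9, -10) = -47151*(3 - 1*(-10))² = -47151*(3 + 10)² = -47151*13² = -47151*169 = -5239*1521 = -7968519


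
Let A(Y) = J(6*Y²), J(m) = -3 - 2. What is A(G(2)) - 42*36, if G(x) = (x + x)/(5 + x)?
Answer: -1517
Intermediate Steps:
J(m) = -5
G(x) = 2*x/(5 + x) (G(x) = (2*x)/(5 + x) = 2*x/(5 + x))
A(Y) = -5
A(G(2)) - 42*36 = -5 - 42*36 = -5 - 1512 = -1517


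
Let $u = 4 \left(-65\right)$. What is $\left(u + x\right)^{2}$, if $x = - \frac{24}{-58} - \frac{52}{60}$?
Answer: $\frac{12836210209}{189225} \approx 67836.0$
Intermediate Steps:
$u = -260$
$x = - \frac{197}{435}$ ($x = \left(-24\right) \left(- \frac{1}{58}\right) - \frac{13}{15} = \frac{12}{29} - \frac{13}{15} = - \frac{197}{435} \approx -0.45287$)
$\left(u + x\right)^{2} = \left(-260 - \frac{197}{435}\right)^{2} = \left(- \frac{113297}{435}\right)^{2} = \frac{12836210209}{189225}$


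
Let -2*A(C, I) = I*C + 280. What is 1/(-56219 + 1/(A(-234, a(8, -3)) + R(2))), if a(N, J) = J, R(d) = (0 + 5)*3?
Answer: -476/26760245 ≈ -1.7788e-5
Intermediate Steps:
R(d) = 15 (R(d) = 5*3 = 15)
A(C, I) = -140 - C*I/2 (A(C, I) = -(I*C + 280)/2 = -(C*I + 280)/2 = -(280 + C*I)/2 = -140 - C*I/2)
1/(-56219 + 1/(A(-234, a(8, -3)) + R(2))) = 1/(-56219 + 1/((-140 - 1/2*(-234)*(-3)) + 15)) = 1/(-56219 + 1/((-140 - 351) + 15)) = 1/(-56219 + 1/(-491 + 15)) = 1/(-56219 + 1/(-476)) = 1/(-56219 - 1/476) = 1/(-26760245/476) = -476/26760245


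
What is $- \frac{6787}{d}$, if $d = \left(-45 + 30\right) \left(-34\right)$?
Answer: $- \frac{6787}{510} \approx -13.308$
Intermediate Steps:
$d = 510$ ($d = \left(-15\right) \left(-34\right) = 510$)
$- \frac{6787}{d} = - \frac{6787}{510}$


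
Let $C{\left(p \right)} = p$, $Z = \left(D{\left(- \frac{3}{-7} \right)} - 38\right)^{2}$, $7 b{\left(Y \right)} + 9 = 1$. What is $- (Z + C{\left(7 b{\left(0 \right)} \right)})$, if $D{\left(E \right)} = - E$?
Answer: $- \frac{71969}{49} \approx -1468.8$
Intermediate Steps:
$b{\left(Y \right)} = - \frac{8}{7}$ ($b{\left(Y \right)} = - \frac{9}{7} + \frac{1}{7} \cdot 1 = - \frac{9}{7} + \frac{1}{7} = - \frac{8}{7}$)
$Z = \frac{72361}{49}$ ($Z = \left(- \frac{-3}{-7} - 38\right)^{2} = \left(- \frac{\left(-3\right) \left(-1\right)}{7} - 38\right)^{2} = \left(\left(-1\right) \frac{3}{7} - 38\right)^{2} = \left(- \frac{3}{7} - 38\right)^{2} = \left(- \frac{269}{7}\right)^{2} = \frac{72361}{49} \approx 1476.8$)
$- (Z + C{\left(7 b{\left(0 \right)} \right)}) = - (\frac{72361}{49} + 7 \left(- \frac{8}{7}\right)) = - (\frac{72361}{49} - 8) = \left(-1\right) \frac{71969}{49} = - \frac{71969}{49}$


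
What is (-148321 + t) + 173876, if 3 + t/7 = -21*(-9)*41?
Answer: 79777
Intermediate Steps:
t = 54222 (t = -21 + 7*(-21*(-9)*41) = -21 + 7*(189*41) = -21 + 7*7749 = -21 + 54243 = 54222)
(-148321 + t) + 173876 = (-148321 + 54222) + 173876 = -94099 + 173876 = 79777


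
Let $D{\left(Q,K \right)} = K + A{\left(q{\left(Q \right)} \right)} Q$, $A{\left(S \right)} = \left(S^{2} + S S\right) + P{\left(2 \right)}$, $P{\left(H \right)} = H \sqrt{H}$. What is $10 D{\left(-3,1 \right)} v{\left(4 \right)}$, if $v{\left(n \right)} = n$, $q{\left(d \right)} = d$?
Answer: $-2120 - 240 \sqrt{2} \approx -2459.4$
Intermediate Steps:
$P{\left(H \right)} = H^{\frac{3}{2}}$
$A{\left(S \right)} = 2 \sqrt{2} + 2 S^{2}$ ($A{\left(S \right)} = \left(S^{2} + S S\right) + 2^{\frac{3}{2}} = \left(S^{2} + S^{2}\right) + 2 \sqrt{2} = 2 S^{2} + 2 \sqrt{2} = 2 \sqrt{2} + 2 S^{2}$)
$D{\left(Q,K \right)} = K + Q \left(2 \sqrt{2} + 2 Q^{2}\right)$ ($D{\left(Q,K \right)} = K + \left(2 \sqrt{2} + 2 Q^{2}\right) Q = K + Q \left(2 \sqrt{2} + 2 Q^{2}\right)$)
$10 D{\left(-3,1 \right)} v{\left(4 \right)} = 10 \left(1 + 2 \left(-3\right) \left(\sqrt{2} + \left(-3\right)^{2}\right)\right) 4 = 10 \left(1 + 2 \left(-3\right) \left(\sqrt{2} + 9\right)\right) 4 = 10 \left(1 + 2 \left(-3\right) \left(9 + \sqrt{2}\right)\right) 4 = 10 \left(1 - \left(54 + 6 \sqrt{2}\right)\right) 4 = 10 \left(-53 - 6 \sqrt{2}\right) 4 = \left(-530 - 60 \sqrt{2}\right) 4 = -2120 - 240 \sqrt{2}$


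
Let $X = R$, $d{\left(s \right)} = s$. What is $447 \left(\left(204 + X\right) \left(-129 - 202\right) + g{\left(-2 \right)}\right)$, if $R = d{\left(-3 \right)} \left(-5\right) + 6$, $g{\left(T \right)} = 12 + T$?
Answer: $-33285855$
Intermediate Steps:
$R = 21$ ($R = \left(-3\right) \left(-5\right) + 6 = 15 + 6 = 21$)
$X = 21$
$447 \left(\left(204 + X\right) \left(-129 - 202\right) + g{\left(-2 \right)}\right) = 447 \left(\left(204 + 21\right) \left(-129 - 202\right) + \left(12 - 2\right)\right) = 447 \left(225 \left(-331\right) + 10\right) = 447 \left(-74475 + 10\right) = 447 \left(-74465\right) = -33285855$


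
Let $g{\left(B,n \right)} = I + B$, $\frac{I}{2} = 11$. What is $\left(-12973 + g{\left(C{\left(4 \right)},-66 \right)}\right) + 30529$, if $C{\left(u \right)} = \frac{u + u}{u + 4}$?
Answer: $17579$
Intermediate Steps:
$C{\left(u \right)} = \frac{2 u}{4 + u}$
$I = 22$ ($I = 2 \cdot 11 = 22$)
$g{\left(B,n \right)} = 22 + B$
$\left(-12973 + g{\left(C{\left(4 \right)},-66 \right)}\right) + 30529 = \left(-12973 + \left(22 + 2 \cdot 4 \frac{1}{4 + 4}\right)\right) + 30529 = \left(-12973 + \left(22 + 2 \cdot 4 \cdot \frac{1}{8}\right)\right) + 30529 = \left(-12973 + \left(22 + 1\right)\right) + 30529 = \left(-12973 + 23\right) + 30529 = -12950 + 30529 = 17579$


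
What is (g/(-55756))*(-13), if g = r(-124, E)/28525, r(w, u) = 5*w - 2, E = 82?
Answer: -4043/795219950 ≈ -5.0841e-6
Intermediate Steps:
r(w, u) = -2 + 5*w
g = -622/28525 (g = (-2 + 5*(-124))/28525 = (-2 - 620)*(1/28525) = -622*1/28525 = -622/28525 ≈ -0.021805)
(g/(-55756))*(-13) = -622/28525/(-55756)*(-13) = -622/28525*(-1/55756)*(-13) = (311/795219950)*(-13) = -4043/795219950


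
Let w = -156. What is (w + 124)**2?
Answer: 1024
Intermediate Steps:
(w + 124)**2 = (-156 + 124)**2 = (-32)**2 = 1024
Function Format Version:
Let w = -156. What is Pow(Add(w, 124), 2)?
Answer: 1024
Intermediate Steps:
Pow(Add(w, 124), 2) = Pow(Add(-156, 124), 2) = Pow(-32, 2) = 1024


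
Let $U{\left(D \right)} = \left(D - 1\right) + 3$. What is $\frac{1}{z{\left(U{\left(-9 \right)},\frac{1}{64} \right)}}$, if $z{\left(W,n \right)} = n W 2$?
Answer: $- \frac{32}{7} \approx -4.5714$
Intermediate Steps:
$U{\left(D \right)} = 2 + D$ ($U{\left(D \right)} = \left(D - 1\right) + 3 = \left(-1 + D\right) + 3 = 2 + D$)
$z{\left(W,n \right)} = 2 W n$ ($z{\left(W,n \right)} = W n 2 = 2 W n$)
$\frac{1}{z{\left(U{\left(-9 \right)},\frac{1}{64} \right)}} = \frac{1}{2 \left(2 - 9\right) \frac{1}{64}} = \frac{1}{2 \left(-7\right) \frac{1}{64}} = \frac{1}{- \frac{7}{32}} = - \frac{32}{7}$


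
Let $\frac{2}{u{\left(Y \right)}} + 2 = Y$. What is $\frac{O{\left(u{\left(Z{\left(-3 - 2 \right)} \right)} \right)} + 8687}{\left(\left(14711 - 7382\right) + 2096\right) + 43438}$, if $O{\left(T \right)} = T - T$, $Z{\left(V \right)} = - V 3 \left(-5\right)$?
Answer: $\frac{8687}{52863} \approx 0.16433$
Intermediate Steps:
$Z{\left(V \right)} = 15 V$ ($Z{\left(V \right)} = - 3 V \left(-5\right) = 15 V$)
$u{\left(Y \right)} = \frac{2}{-2 + Y}$
$O{\left(T \right)} = 0$
$\frac{O{\left(u{\left(Z{\left(-3 - 2 \right)} \right)} \right)} + 8687}{\left(\left(14711 - 7382\right) + 2096\right) + 43438} = \frac{0 + 8687}{\left(\left(14711 - 7382\right) + 2096\right) + 43438} = \frac{8687}{\left(7329 + 2096\right) + 43438} = \frac{8687}{9425 + 43438} = \frac{8687}{52863}$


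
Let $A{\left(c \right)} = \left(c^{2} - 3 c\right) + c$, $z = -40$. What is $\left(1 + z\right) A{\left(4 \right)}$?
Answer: $-312$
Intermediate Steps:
$A{\left(c \right)} = c^{2} - 2 c$
$\left(1 + z\right) A{\left(4 \right)} = \left(1 - 40\right) 4 \left(-2 + 4\right) = - 39 \cdot 4 \cdot 2 = \left(-39\right) 8 = -312$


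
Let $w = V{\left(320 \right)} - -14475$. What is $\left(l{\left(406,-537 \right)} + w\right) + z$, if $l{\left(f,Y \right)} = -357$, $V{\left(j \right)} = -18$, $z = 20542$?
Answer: $34642$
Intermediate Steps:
$w = 14457$ ($w = -18 - -14475 = -18 + 14475 = 14457$)
$\left(l{\left(406,-537 \right)} + w\right) + z = \left(-357 + 14457\right) + 20542 = 14100 + 20542 = 34642$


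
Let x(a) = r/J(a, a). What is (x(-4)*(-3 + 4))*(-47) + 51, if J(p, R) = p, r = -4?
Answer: 4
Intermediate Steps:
x(a) = -4/a
(x(-4)*(-3 + 4))*(-47) + 51 = ((-4/(-4))*(-3 + 4))*(-47) + 51 = (-4*(-¼)*1)*(-47) + 51 = (1*1)*(-47) + 51 = 1*(-47) + 51 = -47 + 51 = 4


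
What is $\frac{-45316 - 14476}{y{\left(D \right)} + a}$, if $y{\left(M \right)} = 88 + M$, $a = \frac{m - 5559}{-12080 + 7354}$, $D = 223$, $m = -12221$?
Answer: $- \frac{141288496}{743783} \approx -189.96$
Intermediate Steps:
$a = \frac{8890}{2363}$ ($a = \frac{-12221 - 5559}{-12080 + 7354} = - \frac{17780}{-4726} = \left(-17780\right) \left(- \frac{1}{4726}\right) = \frac{8890}{2363} \approx 3.7622$)
$\frac{-45316 - 14476}{y{\left(D \right)} + a} = \frac{-45316 - 14476}{\left(88 + 223\right) + \frac{8890}{2363}} = - \frac{59792}{311 + \frac{8890}{2363}} = - \frac{59792}{\frac{743783}{2363}} = \left(-59792\right) \frac{2363}{743783} = - \frac{141288496}{743783}$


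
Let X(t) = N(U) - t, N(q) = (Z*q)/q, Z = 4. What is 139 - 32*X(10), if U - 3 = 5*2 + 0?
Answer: 331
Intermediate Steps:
U = 13 (U = 3 + (5*2 + 0) = 3 + (10 + 0) = 3 + 10 = 13)
N(q) = 4 (N(q) = (4*q)/q = 4)
X(t) = 4 - t
139 - 32*X(10) = 139 - 32*(4 - 1*10) = 139 - 32*(4 - 10) = 139 - 32*(-6) = 139 + 192 = 331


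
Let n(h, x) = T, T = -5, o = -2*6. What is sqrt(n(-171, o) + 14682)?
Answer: sqrt(14677) ≈ 121.15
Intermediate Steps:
o = -12
n(h, x) = -5
sqrt(n(-171, o) + 14682) = sqrt(-5 + 14682) = sqrt(14677)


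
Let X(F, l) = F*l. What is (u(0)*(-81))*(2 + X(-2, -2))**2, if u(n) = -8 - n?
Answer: 23328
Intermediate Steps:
(u(0)*(-81))*(2 + X(-2, -2))**2 = ((-8 - 1*0)*(-81))*(2 - 2*(-2))**2 = ((-8 + 0)*(-81))*(2 + 4)**2 = -8*(-81)*6**2 = 648*36 = 23328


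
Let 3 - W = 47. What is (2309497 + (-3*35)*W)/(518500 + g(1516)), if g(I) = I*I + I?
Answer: 2314117/2818272 ≈ 0.82111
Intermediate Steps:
W = -44 (W = 3 - 1*47 = 3 - 47 = -44)
g(I) = I + I² (g(I) = I² + I = I + I²)
(2309497 + (-3*35)*W)/(518500 + g(1516)) = (2309497 - 3*35*(-44))/(518500 + 1516*(1 + 1516)) = (2309497 - 105*(-44))/(518500 + 1516*1517) = (2309497 + 4620)/(518500 + 2299772) = 2314117/2818272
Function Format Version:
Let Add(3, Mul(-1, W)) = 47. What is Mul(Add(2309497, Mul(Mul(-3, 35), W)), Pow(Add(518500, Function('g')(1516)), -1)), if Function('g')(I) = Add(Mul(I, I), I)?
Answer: Rational(2314117, 2818272) ≈ 0.82111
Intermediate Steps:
W = -44 (W = Add(3, Mul(-1, 47)) = Add(3, -47) = -44)
Function('g')(I) = Add(I, Pow(I, 2)) (Function('g')(I) = Add(Pow(I, 2), I) = Add(I, Pow(I, 2)))
Mul(Add(2309497, Mul(Mul(-3, 35), W)), Pow(Add(518500, Function('g')(1516)), -1)) = Mul(Add(2309497, Mul(Mul(-3, 35), -44)), Pow(Add(518500, Mul(1516, Add(1, 1516))), -1)) = Mul(Add(2309497, Mul(-105, -44)), Pow(Add(518500, Mul(1516, 1517)), -1)) = Mul(Add(2309497, 4620), Pow(Add(518500, 2299772), -1)) = Mul(2314117, Pow(2818272, -1)) = Mul(2314117, Rational(1, 2818272)) = Rational(2314117, 2818272)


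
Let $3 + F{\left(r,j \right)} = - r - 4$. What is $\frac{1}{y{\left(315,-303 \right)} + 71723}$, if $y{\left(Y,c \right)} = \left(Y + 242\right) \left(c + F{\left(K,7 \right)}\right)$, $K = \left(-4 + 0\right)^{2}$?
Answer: $- \frac{1}{109859} \approx -9.1026 \cdot 10^{-6}$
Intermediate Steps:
$K = 16$ ($K = \left(-4\right)^{2} = 16$)
$F{\left(r,j \right)} = -7 - r$ ($F{\left(r,j \right)} = -3 - \left(4 + r\right) = -7 - r$)
$y{\left(Y,c \right)} = \left(-23 + c\right) \left(242 + Y\right)$ ($y{\left(Y,c \right)} = \left(Y + 242\right) \left(c - 23\right) = \left(242 + Y\right) \left(c - 23\right) = \left(242 + Y\right) \left(-23 + c\right) = \left(-23 + c\right) \left(242 + Y\right)$)
$\frac{1}{y{\left(315,-303 \right)} + 71723} = \frac{1}{\left(-5566 - 7245 + 242 \left(-303\right) + 315 \left(-303\right)\right) + 71723} = \frac{1}{\left(-5566 - 7245 - 73326 - 95445\right) + 71723} = \frac{1}{-181582 + 71723} = \frac{1}{-109859} = - \frac{1}{109859}$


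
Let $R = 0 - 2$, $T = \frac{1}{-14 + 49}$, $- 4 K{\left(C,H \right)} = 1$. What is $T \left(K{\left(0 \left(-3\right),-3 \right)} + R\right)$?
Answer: $- \frac{9}{140} \approx -0.064286$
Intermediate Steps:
$K{\left(C,H \right)} = - \frac{1}{4}$ ($K{\left(C,H \right)} = \left(- \frac{1}{4}\right) 1 = - \frac{1}{4}$)
$T = \frac{1}{35} \approx 0.028571$
$R = -2$
$T \left(K{\left(0 \left(-3\right),-3 \right)} + R\right) = \frac{- \frac{1}{4} - 2}{35} = \frac{1}{35} \left(- \frac{9}{4}\right) = - \frac{9}{140}$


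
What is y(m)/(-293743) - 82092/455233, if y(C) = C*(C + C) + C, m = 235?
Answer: -74501414961/133721507119 ≈ -0.55714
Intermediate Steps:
y(C) = C + 2*C² (y(C) = C*(2*C) + C = 2*C² + C = C + 2*C²)
y(m)/(-293743) - 82092/455233 = (235*(1 + 2*235))/(-293743) - 82092/455233 = (235*(1 + 470))*(-1/293743) - 82092*1/455233 = (235*471)*(-1/293743) - 82092/455233 = 110685*(-1/293743) - 82092/455233 = -110685/293743 - 82092/455233 = -74501414961/133721507119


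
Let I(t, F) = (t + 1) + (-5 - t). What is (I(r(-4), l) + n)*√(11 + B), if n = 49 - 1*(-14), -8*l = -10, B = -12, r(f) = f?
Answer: 59*I ≈ 59.0*I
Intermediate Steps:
l = 5/4 (l = -⅛*(-10) = 5/4 ≈ 1.2500)
n = 63 (n = 49 + 14 = 63)
I(t, F) = -4 (I(t, F) = (1 + t) + (-5 - t) = -4)
(I(r(-4), l) + n)*√(11 + B) = (-4 + 63)*√(11 - 12) = 59*√(-1) = 59*I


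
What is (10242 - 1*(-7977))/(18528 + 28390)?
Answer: 18219/46918 ≈ 0.38832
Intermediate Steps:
(10242 - 1*(-7977))/(18528 + 28390) = (10242 + 7977)/46918 = 18219*(1/46918) = 18219/46918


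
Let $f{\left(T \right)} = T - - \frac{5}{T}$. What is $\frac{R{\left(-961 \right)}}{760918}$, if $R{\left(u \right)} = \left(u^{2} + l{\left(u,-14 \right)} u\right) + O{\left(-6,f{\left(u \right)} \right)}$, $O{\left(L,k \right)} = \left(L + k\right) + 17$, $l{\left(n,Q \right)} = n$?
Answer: $\frac{1774094407}{731242198} \approx 2.4261$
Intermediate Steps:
$f{\left(T \right)} = T + \frac{5}{T}$
$O{\left(L,k \right)} = 17 + L + k$
$R{\left(u \right)} = 11 + u + 2 u^{2} + \frac{5}{u}$ ($R{\left(u \right)} = \left(u^{2} + u u\right) + \left(17 - 6 + \left(u + \frac{5}{u}\right)\right) = \left(u^{2} + u^{2}\right) + \left(11 + u + \frac{5}{u}\right) = 2 u^{2} + \left(11 + u + \frac{5}{u}\right) = 11 + u + 2 u^{2} + \frac{5}{u}$)
$\frac{R{\left(-961 \right)}}{760918} = \frac{11 - 961 + 2 \left(-961\right)^{2} + \frac{5}{-961}}{760918} = \left(11 - 961 + 2 \cdot 923521 + 5 \left(- \frac{1}{961}\right)\right) \frac{1}{760918} = \left(11 - 961 + 1847042 - \frac{5}{961}\right) \frac{1}{760918} = \frac{1774094407}{961} \cdot \frac{1}{760918} = \frac{1774094407}{731242198}$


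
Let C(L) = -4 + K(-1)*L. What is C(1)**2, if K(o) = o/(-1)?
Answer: 9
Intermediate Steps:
K(o) = -o (K(o) = o*(-1) = -o)
C(L) = -4 + L (C(L) = -4 + (-1*(-1))*L = -4 + 1*L = -4 + L)
C(1)**2 = (-4 + 1)**2 = (-3)**2 = 9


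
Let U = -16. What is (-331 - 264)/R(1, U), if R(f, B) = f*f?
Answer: -595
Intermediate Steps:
R(f, B) = f²
(-331 - 264)/R(1, U) = (-331 - 264)/(1²) = -595/1 = -595*1 = -595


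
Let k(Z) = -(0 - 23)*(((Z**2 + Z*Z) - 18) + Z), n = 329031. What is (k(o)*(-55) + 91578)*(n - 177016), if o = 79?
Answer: -2398084813755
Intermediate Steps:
k(Z) = -414 + 23*Z + 46*Z**2 (k(Z) = -(-23)*(((Z**2 + Z**2) - 18) + Z) = -(-23)*((2*Z**2 - 18) + Z) = -(-23)*((-18 + 2*Z**2) + Z) = -(-23)*(-18 + Z + 2*Z**2) = -(414 - 46*Z**2 - 23*Z) = -414 + 23*Z + 46*Z**2)
(k(o)*(-55) + 91578)*(n - 177016) = ((-414 + 23*79 + 46*79**2)*(-55) + 91578)*(329031 - 177016) = ((-414 + 1817 + 46*6241)*(-55) + 91578)*152015 = ((-414 + 1817 + 287086)*(-55) + 91578)*152015 = (288489*(-55) + 91578)*152015 = (-15866895 + 91578)*152015 = -15775317*152015 = -2398084813755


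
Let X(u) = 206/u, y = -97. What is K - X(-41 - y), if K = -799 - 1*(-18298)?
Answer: 489869/28 ≈ 17495.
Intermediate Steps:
K = 17499 (K = -799 + 18298 = 17499)
K - X(-41 - y) = 17499 - 206/(-41 - 1*(-97)) = 17499 - 206/(-41 + 97) = 17499 - 206/56 = 17499 - 1*103/28 = 17499 - 103/28 = 489869/28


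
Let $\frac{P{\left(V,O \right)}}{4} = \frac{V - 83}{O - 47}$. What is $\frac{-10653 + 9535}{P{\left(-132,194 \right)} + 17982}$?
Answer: $- \frac{82173}{1321247} \approx -0.062194$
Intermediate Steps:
$P{\left(V,O \right)} = \frac{4 \left(-83 + V\right)}{-47 + O}$ ($P{\left(V,O \right)} = 4 \frac{V - 83}{O - 47} = 4 \frac{-83 + V}{-47 + O} = \frac{4 \left(-83 + V\right)}{-47 + O}$)
$\frac{-10653 + 9535}{P{\left(-132,194 \right)} + 17982} = \frac{-10653 + 9535}{\frac{4 \left(-83 - 132\right)}{-47 + 194} + 17982} = - \frac{1118}{4 \cdot \frac{1}{147} \left(-215\right) + 17982} = - \frac{1118}{- \frac{860}{147} + 17982} = - \frac{1118}{\frac{2642494}{147}} = \left(-1118\right) \frac{147}{2642494} = - \frac{82173}{1321247}$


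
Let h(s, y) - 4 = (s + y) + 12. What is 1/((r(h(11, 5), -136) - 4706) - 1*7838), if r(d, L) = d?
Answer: -1/12512 ≈ -7.9923e-5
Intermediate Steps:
h(s, y) = 16 + s + y (h(s, y) = 4 + ((s + y) + 12) = 4 + (12 + s + y) = 16 + s + y)
1/((r(h(11, 5), -136) - 4706) - 1*7838) = 1/(((16 + 11 + 5) - 4706) - 1*7838) = 1/((32 - 4706) - 7838) = 1/(-4674 - 7838) = 1/(-12512) = -1/12512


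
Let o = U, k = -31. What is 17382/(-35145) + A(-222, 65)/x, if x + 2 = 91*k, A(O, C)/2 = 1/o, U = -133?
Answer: -725128672/1466167395 ≈ -0.49457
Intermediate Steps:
o = -133
A(O, C) = -2/133 (A(O, C) = 2/(-133) = 2*(-1/133) = -2/133)
x = -2823 (x = -2 + 91*(-31) = -2 - 2821 = -2823)
17382/(-35145) + A(-222, 65)/x = 17382/(-35145) - 2/133/(-2823) = 17382*(-1/35145) - 2/133*(-1/2823) = -5794/11715 + 2/375459 = -725128672/1466167395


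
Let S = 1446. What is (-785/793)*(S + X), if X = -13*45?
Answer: -675885/793 ≈ -852.31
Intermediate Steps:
X = -585
(-785/793)*(S + X) = (-785/793)*(1446 - 585) = -785*1/793*861 = -785/793*861 = -675885/793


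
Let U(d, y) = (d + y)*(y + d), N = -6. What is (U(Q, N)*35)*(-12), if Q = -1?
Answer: -20580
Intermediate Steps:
U(d, y) = (d + y)² (U(d, y) = (d + y)*(d + y) = (d + y)²)
(U(Q, N)*35)*(-12) = ((-1 - 6)²*35)*(-12) = ((-7)²*35)*(-12) = (49*35)*(-12) = 1715*(-12) = -20580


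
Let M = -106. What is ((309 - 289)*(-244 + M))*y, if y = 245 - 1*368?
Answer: 861000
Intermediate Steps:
y = -123 (y = 245 - 368 = -123)
((309 - 289)*(-244 + M))*y = ((309 - 289)*(-244 - 106))*(-123) = (20*(-350))*(-123) = -7000*(-123) = 861000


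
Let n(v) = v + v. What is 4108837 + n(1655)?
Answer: 4112147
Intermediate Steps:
n(v) = 2*v
4108837 + n(1655) = 4108837 + 2*1655 = 4108837 + 3310 = 4112147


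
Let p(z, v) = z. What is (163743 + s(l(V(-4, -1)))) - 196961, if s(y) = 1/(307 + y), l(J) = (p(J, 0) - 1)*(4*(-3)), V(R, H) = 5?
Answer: -8603461/259 ≈ -33218.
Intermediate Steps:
l(J) = 12 - 12*J (l(J) = (J - 1)*(4*(-3)) = (-1 + J)*(-12) = 12 - 12*J)
(163743 + s(l(V(-4, -1)))) - 196961 = (163743 + 1/(307 + (12 - 12*5))) - 196961 = (163743 + 1/(307 + (12 - 60))) - 196961 = (163743 + 1/(307 - 48)) - 196961 = (163743 + 1/259) - 196961 = 42409438/259 - 196961 = -8603461/259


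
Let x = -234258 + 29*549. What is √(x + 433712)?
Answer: 5*√8615 ≈ 464.08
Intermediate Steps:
x = -218337 (x = -234258 + 15921 = -218337)
√(x + 433712) = √(-218337 + 433712) = √215375 = 5*√8615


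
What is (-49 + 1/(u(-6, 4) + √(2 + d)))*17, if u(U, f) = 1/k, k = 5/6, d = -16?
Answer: 17*(-245*√14 + 289*I)/(-6*I + 5*√14) ≈ -831.68 - 4.1197*I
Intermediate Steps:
k = ⅚ (k = 5*(⅙) = ⅚ ≈ 0.83333)
u(U, f) = 6/5 (u(U, f) = 1/(⅚) = 6/5)
(-49 + 1/(u(-6, 4) + √(2 + d)))*17 = (-49 + 1/(6/5 + √(2 - 16)))*17 = (-49 + 1/(6/5 + √(-14)))*17 = (-49 + 1/(6/5 + I*√14))*17 = -833 + 17/(6/5 + I*√14)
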